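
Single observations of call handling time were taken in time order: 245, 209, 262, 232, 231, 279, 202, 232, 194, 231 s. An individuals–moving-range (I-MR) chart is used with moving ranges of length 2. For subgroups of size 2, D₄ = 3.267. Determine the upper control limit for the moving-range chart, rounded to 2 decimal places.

127.05

Moving ranges: 36, 53, 30, 1, 48, 77, 30, 38, 37; M̄R̄ = 350.0000 / 9 = 38.8889
UCL_MR = D₄·M̄R̄ = 3.267 × 38.8889 = 127.0500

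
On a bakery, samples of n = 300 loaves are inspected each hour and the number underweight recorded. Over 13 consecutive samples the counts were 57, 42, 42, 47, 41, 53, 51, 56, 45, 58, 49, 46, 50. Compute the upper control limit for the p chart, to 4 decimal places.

p̄ = Σdᵢ / (k·n) = 637 / (13 × 300) = 0.16333
UCL = p̄ + 3·√(p̄(1−p̄)/n) = 0.16333 + 3 × √(0.16333×0.83667/300) = 0.16333 + 3 × 0.02134 = 0.22736

0.2274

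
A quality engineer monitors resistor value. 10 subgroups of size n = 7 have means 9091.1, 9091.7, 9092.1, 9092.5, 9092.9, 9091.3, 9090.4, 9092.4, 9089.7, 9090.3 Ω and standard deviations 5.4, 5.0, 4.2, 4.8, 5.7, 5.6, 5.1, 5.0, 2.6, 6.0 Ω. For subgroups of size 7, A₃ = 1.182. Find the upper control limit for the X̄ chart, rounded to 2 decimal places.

X̄̄ = (9091.1 + 9091.7 + 9092.1 + 9092.5 + 9092.9 + 9091.3 + 9090.4 + 9092.4 + 9089.7 + 9090.3) / 10 = 9091.4400
s̄ = (5.4 + 5.0 + 4.2 + 4.8 + 5.7 + 5.6 + 5.1 + 5.0 + 2.6 + 6.0) / 10 = 4.9400
UCL = X̄̄ + A₃·s̄ = 9091.4400 + 1.182 × 4.9400 = 9097.2791

9097.28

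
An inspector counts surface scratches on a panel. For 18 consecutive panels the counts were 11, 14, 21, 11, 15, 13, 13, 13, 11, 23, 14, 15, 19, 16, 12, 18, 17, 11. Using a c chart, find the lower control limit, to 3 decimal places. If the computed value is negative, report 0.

c̄ = (11 + 14 + 21 + 11 + 15 + 13 + 13 + 13 + 11 + 23 + 14 + 15 + 19 + 16 + 12 + 18 + 17 + 11) / 18 = 267 / 18 = 14.8333
LCL = c̄ − 3√c̄ = 14.8333 − 3 × 3.8514 = 3.2791

3.279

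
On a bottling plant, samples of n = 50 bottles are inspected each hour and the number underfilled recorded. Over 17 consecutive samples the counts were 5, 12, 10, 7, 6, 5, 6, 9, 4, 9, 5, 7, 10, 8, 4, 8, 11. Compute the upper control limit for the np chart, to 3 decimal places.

14.950

p̄ = Σdᵢ / (k·n) = 126 / (17 × 50) = 0.14824
UCL = np̄ + 3·√(np̄(1−p̄)) = 7.4118 + 3 × √(7.4118×0.85176) = 7.4118 + 3 × 2.5126 = 14.9495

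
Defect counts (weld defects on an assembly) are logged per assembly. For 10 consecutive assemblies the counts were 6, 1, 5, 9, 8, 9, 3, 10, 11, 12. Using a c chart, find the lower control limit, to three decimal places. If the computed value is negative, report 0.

c̄ = (6 + 1 + 5 + 9 + 8 + 9 + 3 + 10 + 11 + 12) / 10 = 74 / 10 = 7.4000
LCL = c̄ − 3√c̄ = 7.4000 − 3 × 2.7203 = -0.7609 → 0 (cannot be negative)

0.000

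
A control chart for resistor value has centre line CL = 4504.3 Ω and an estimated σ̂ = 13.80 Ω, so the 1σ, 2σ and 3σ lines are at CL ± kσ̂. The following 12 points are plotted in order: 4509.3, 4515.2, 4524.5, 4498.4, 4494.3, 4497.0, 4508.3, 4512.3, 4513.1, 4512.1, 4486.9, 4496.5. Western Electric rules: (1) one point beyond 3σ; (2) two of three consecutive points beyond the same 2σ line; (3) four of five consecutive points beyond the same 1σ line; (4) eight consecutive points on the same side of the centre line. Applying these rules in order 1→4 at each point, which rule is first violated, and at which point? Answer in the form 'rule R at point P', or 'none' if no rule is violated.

Zone of each point (C = within 1σ̂, B = 1σ̂–2σ̂, A = 2σ̂–3σ̂, * = beyond 3σ̂; sign = side of CL): 1:+C, 2:+C, 3:+B, 4:-C, 5:-C, 6:-C, 7:+C, 8:+C, 9:+C, 10:+C, 11:-B, 12:-C
No rule fires across all 12 points.

none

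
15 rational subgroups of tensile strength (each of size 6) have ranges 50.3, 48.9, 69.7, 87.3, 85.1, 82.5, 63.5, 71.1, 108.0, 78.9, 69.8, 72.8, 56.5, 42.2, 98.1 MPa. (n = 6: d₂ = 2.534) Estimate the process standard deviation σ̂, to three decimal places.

R̄ = (50.3 + 48.9 + 69.7 + 87.3 + 85.1 + 82.5 + 63.5 + 71.1 + 108.0 + 78.9 + 69.8 + 72.8 + 56.5 + 42.2 + 98.1) / 15 = 72.3133
σ̂ = R̄ / d₂ = 72.3133 / 2.534 = 28.5372

28.537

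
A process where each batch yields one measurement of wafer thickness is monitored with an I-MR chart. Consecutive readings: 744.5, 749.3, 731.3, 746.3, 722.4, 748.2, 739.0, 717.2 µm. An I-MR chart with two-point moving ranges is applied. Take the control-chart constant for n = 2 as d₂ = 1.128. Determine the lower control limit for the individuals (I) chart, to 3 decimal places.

X̄ = (744.5 + 749.3 + 731.3 + 746.3 + 722.4 + 748.2 + 739.0 + 717.2) / 8 = 737.2750
Moving ranges: 4.8, 18.0, 15.0, 23.9, 25.8, 9.2, 21.8; M̄R̄ = 118.5000 / 7 = 16.9286
LCL = X̄ − 3·M̄R̄/d₂ = 737.2750 − 3 × 16.9286 / 1.128 = 692.2522

692.252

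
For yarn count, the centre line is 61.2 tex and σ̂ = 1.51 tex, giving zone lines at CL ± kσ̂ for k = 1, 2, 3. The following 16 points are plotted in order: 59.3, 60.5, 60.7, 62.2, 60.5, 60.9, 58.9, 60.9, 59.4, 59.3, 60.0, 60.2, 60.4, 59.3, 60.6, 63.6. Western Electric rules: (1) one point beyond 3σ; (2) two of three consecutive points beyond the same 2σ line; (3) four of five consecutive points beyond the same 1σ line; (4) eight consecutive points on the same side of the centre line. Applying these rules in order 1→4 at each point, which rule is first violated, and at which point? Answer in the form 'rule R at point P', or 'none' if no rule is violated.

rule 4 at point 12

Zone of each point (C = within 1σ̂, B = 1σ̂–2σ̂, A = 2σ̂–3σ̂, * = beyond 3σ̂; sign = side of CL): 1:-B, 2:-C, 3:-C, 4:+C, 5:-C, 6:-C, 7:-B, 8:-C, 9:-B, 10:-B, 11:-C, 12:-C, 13:-C, 14:-B, 15:-C, 16:+B
Rule 4 (eight consecutive points on the same side of the centre line) is satisfied at point 12.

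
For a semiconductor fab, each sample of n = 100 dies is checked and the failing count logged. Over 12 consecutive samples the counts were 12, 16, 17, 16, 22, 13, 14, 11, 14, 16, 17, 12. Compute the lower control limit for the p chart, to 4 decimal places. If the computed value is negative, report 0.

0.0429

p̄ = Σdᵢ / (k·n) = 180 / (12 × 100) = 0.15000
LCL = p̄ − 3·√(p̄(1−p̄)/n) = 0.15000 − 3 × 0.03571 = 0.04288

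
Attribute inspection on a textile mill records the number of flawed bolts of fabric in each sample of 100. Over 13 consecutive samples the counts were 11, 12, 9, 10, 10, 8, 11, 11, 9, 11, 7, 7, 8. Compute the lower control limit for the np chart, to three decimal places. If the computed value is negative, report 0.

p̄ = Σdᵢ / (k·n) = 124 / (13 × 100) = 0.09538
LCL = np̄ − 3·√(np̄(1−p̄)) = 9.5385 − 3 × 2.9375 = 0.7261

0.726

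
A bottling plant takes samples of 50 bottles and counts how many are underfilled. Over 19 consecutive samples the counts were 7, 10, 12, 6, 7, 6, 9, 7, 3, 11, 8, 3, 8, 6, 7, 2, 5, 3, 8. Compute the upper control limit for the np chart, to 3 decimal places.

p̄ = Σdᵢ / (k·n) = 128 / (19 × 50) = 0.13474
UCL = np̄ + 3·√(np̄(1−p̄)) = 6.7368 + 3 × √(6.7368×0.86526) = 6.7368 + 3 × 2.4144 = 13.9799

13.980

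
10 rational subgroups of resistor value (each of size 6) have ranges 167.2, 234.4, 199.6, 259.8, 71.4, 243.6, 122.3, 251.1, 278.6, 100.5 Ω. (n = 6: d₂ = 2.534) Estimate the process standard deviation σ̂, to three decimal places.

R̄ = (167.2 + 234.4 + 199.6 + 259.8 + 71.4 + 243.6 + 122.3 + 251.1 + 278.6 + 100.5) / 10 = 192.8500
σ̂ = R̄ / d₂ = 192.8500 / 2.534 = 76.1050

76.105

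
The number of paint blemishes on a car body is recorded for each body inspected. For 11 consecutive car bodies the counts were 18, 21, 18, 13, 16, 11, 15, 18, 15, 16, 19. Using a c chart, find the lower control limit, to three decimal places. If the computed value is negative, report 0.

4.228

c̄ = (18 + 21 + 18 + 13 + 16 + 11 + 15 + 18 + 15 + 16 + 19) / 11 = 180 / 11 = 16.3636
LCL = c̄ − 3√c̄ = 16.3636 − 3 × 4.0452 = 4.2280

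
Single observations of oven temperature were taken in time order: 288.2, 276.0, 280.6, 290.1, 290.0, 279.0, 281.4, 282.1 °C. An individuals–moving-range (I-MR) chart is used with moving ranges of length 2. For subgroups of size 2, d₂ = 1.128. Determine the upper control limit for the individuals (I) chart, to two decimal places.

X̄ = (288.2 + 276.0 + 280.6 + 290.1 + 290.0 + 279.0 + 281.4 + 282.1) / 8 = 283.4250
Moving ranges: 12.2, 4.6, 9.5, 0.1, 11.0, 2.4, 0.7; M̄R̄ = 40.5000 / 7 = 5.7857
UCL = X̄ + 3·M̄R̄/d₂ = 283.4250 + 3 × 5.7857 / 1.128 = 298.8125

298.81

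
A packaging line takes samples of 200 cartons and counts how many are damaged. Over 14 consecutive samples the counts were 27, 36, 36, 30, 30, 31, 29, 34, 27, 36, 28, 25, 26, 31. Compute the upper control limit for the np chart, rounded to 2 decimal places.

p̄ = Σdᵢ / (k·n) = 426 / (14 × 200) = 0.15214
UCL = np̄ + 3·√(np̄(1−p̄)) = 30.4286 + 3 × √(30.4286×0.84786) = 30.4286 + 3 × 5.0793 = 45.6664

45.67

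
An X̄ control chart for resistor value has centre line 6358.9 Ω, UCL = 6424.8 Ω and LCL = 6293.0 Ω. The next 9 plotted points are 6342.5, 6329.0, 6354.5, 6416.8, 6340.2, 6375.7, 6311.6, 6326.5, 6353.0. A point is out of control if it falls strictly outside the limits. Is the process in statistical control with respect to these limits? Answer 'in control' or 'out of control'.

All 9 points lie within [6293.0, 6424.8].

in control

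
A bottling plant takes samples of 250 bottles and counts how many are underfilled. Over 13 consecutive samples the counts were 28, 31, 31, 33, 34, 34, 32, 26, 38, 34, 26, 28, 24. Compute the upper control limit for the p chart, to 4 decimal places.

p̄ = Σdᵢ / (k·n) = 399 / (13 × 250) = 0.12277
UCL = p̄ + 3·√(p̄(1−p̄)/n) = 0.12277 + 3 × √(0.12277×0.87723/250) = 0.12277 + 3 × 0.02076 = 0.18504

0.1850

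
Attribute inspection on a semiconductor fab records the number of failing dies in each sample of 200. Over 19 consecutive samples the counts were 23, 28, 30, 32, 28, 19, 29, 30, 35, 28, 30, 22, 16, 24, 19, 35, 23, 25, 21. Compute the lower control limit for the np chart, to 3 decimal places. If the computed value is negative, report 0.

11.853

p̄ = Σdᵢ / (k·n) = 497 / (19 × 200) = 0.13079
LCL = np̄ − 3·√(np̄(1−p̄)) = 26.1579 − 3 × 4.7683 = 11.8530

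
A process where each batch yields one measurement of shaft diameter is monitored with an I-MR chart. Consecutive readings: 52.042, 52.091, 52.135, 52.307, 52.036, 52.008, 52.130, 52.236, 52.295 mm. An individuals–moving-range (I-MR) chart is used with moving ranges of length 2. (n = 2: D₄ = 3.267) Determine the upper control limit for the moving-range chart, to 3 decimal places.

0.348

Moving ranges: 0.049, 0.044, 0.172, 0.271, 0.028, 0.122, 0.106, 0.059; M̄R̄ = 0.8510 / 8 = 0.1064
UCL_MR = D₄·M̄R̄ = 3.267 × 0.1064 = 0.3475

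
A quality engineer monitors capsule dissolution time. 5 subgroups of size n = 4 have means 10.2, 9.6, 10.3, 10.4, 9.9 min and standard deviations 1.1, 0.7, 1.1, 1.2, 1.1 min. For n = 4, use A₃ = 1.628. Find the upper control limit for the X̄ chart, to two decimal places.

X̄̄ = (10.2 + 9.6 + 10.3 + 10.4 + 9.9) / 5 = 10.0800
s̄ = (1.1 + 0.7 + 1.1 + 1.2 + 1.1) / 5 = 1.0400
UCL = X̄̄ + A₃·s̄ = 10.0800 + 1.628 × 1.0400 = 11.7731

11.77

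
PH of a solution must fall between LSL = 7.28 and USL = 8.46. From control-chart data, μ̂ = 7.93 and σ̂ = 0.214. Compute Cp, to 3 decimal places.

0.919

Cp = (USL − LSL) / (6σ̂) = (8.46 − 7.28) / (6 × 0.214) = 1.1800 / 1.2840 = 0.9190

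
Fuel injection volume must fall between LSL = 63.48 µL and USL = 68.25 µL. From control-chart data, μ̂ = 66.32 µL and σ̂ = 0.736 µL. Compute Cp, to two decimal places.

Cp = (USL − LSL) / (6σ̂) = (68.25 − 63.48) / (6 × 0.736) = 4.7700 / 4.4160 = 1.0802

1.08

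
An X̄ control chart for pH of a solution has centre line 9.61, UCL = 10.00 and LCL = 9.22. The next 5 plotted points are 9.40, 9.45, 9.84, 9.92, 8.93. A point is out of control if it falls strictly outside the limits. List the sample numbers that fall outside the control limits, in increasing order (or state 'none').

Compare each point to [9.22, 10.00]: sample 5 = 8.93 < LCL.

5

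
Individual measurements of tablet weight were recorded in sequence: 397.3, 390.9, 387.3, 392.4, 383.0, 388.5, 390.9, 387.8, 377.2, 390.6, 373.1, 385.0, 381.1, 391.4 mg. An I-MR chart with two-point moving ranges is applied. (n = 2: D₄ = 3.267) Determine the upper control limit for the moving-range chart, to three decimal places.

Moving ranges: 6.4, 3.6, 5.1, 9.4, 5.5, 2.4, 3.1, 10.6, 13.4, 17.5, 11.9, 3.9, 10.3; M̄R̄ = 103.1000 / 13 = 7.9308
UCL_MR = D₄·M̄R̄ = 3.267 × 7.9308 = 25.9098

25.910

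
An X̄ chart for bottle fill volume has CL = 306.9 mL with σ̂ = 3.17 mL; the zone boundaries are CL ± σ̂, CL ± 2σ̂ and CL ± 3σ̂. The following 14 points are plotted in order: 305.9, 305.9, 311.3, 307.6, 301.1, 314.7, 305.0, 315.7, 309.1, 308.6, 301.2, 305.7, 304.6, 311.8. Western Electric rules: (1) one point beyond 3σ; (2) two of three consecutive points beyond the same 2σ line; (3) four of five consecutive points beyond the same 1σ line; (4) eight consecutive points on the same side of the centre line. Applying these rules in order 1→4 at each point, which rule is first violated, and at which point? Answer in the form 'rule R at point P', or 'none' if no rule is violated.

Zone of each point (C = within 1σ̂, B = 1σ̂–2σ̂, A = 2σ̂–3σ̂, * = beyond 3σ̂; sign = side of CL): 1:-C, 2:-C, 3:+B, 4:+C, 5:-B, 6:+A, 7:-C, 8:+A, 9:+C, 10:+C, 11:-B, 12:-C, 13:-C, 14:+B
Rule 2 (two of three consecutive points beyond the same 2σ limit) is satisfied at point 8.

rule 2 at point 8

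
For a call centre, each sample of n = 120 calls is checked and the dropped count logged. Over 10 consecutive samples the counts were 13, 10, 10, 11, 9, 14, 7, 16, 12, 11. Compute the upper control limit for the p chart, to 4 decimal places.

p̄ = Σdᵢ / (k·n) = 113 / (10 × 120) = 0.09417
UCL = p̄ + 3·√(p̄(1−p̄)/n) = 0.09417 + 3 × √(0.09417×0.90583/120) = 0.09417 + 3 × 0.02666 = 0.17415

0.1742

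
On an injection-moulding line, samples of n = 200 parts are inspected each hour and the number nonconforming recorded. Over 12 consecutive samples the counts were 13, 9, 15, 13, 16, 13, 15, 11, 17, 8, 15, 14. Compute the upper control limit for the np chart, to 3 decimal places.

p̄ = Σdᵢ / (k·n) = 159 / (12 × 200) = 0.06625
UCL = np̄ + 3·√(np̄(1−p̄)) = 13.2500 + 3 × √(13.2500×0.93375) = 13.2500 + 3 × 3.5174 = 23.8022

23.802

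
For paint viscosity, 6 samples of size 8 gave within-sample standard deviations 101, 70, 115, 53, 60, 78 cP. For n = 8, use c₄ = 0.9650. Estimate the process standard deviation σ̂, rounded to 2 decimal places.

82.38

s̄ = (101 + 70 + 115 + 53 + 60 + 78) / 6 = 79.5000
σ̂ = s̄ / c₄ = 79.5000 / 0.9650 = 82.3834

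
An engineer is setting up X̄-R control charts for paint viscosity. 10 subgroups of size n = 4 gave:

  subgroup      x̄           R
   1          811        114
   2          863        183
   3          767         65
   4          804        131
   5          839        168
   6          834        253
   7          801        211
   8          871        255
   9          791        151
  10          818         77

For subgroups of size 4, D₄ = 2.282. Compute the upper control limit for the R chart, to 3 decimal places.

R̄ = (114 + 183 + 65 + 131 + 168 + 253 + 211 + 255 + 151 + 77) / 10 = 1608.0000 / 10 = 160.8000
UCL_R = D₄·R̄ = 2.282 × 160.8000 = 366.9456

366.946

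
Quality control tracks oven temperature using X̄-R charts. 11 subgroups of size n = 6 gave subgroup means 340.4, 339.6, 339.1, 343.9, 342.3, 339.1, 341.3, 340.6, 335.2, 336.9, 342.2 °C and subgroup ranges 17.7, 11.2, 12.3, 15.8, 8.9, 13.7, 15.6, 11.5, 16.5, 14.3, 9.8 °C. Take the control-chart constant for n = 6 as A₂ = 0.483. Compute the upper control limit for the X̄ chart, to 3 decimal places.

X̄̄ = (340.4 + 339.6 + 339.1 + 343.9 + 342.3 + 339.1 + 341.3 + 340.6 + 335.2 + 336.9 + 342.2) / 11 = 3740.6000 / 11 = 340.0545
R̄ = (17.7 + 11.2 + 12.3 + 15.8 + 8.9 + 13.7 + 15.6 + 11.5 + 16.5 + 14.3 + 9.8) / 11 = 147.3000 / 11 = 13.3909
UCL = X̄̄ + A₂·R̄ = 340.0545 + 0.483 × 13.3909 = 346.5224

346.522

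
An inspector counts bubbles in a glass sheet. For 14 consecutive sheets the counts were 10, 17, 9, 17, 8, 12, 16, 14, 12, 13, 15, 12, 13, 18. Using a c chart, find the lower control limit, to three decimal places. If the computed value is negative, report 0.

2.351

c̄ = (10 + 17 + 9 + 17 + 8 + 12 + 16 + 14 + 12 + 13 + 15 + 12 + 13 + 18) / 14 = 186 / 14 = 13.2857
LCL = c̄ − 3√c̄ = 13.2857 − 3 × 3.6450 = 2.3508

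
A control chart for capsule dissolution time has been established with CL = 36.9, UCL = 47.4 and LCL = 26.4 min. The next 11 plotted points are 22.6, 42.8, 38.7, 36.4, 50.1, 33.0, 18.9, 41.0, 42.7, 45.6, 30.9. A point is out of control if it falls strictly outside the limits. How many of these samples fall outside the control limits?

3

Compare each point to [26.4, 47.4]: sample 1 = 22.6 < LCL; sample 5 = 50.1 > UCL; sample 7 = 18.9 < LCL.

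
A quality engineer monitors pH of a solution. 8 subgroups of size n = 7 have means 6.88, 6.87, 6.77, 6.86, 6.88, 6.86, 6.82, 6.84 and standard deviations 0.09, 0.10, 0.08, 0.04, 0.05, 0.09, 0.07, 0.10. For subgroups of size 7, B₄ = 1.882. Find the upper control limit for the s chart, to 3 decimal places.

s̄ = (0.09 + 0.10 + 0.08 + 0.04 + 0.05 + 0.09 + 0.07 + 0.10) / 8 = 0.0775
UCL_s = B₄·s̄ = 1.882 × 0.0775 = 0.1459

0.146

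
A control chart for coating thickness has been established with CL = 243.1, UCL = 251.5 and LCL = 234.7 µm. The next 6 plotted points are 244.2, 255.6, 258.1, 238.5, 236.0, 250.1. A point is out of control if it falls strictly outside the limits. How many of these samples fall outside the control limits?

2

Compare each point to [234.7, 251.5]: sample 2 = 255.6 > UCL; sample 3 = 258.1 > UCL.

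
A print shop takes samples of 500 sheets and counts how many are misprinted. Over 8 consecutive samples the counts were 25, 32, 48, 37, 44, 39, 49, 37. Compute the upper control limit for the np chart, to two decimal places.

p̄ = Σdᵢ / (k·n) = 311 / (8 × 500) = 0.07775
UCL = np̄ + 3·√(np̄(1−p̄)) = 38.8750 + 3 × √(38.8750×0.92225) = 38.8750 + 3 × 5.9877 = 56.8381

56.84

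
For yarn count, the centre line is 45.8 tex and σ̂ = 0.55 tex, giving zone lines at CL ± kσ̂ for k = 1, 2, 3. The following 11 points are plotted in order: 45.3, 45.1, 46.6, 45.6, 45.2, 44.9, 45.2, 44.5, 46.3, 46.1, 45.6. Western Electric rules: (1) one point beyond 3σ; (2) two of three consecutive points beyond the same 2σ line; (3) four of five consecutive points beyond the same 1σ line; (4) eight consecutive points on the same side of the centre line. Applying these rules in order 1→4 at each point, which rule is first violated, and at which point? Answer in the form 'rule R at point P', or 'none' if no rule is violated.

Zone of each point (C = within 1σ̂, B = 1σ̂–2σ̂, A = 2σ̂–3σ̂, * = beyond 3σ̂; sign = side of CL): 1:-C, 2:-B, 3:+B, 4:-C, 5:-B, 6:-B, 7:-B, 8:-A, 9:+C, 10:+C, 11:-C
Rule 3 (four of five consecutive points beyond the same 1σ limit) is satisfied at point 8.

rule 3 at point 8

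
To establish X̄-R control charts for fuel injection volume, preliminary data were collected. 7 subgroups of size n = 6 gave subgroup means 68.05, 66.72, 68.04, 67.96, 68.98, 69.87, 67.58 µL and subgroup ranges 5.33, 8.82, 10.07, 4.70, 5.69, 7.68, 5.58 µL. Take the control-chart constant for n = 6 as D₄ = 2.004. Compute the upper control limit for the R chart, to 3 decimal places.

13.704

R̄ = (5.33 + 8.82 + 10.07 + 4.70 + 5.69 + 7.68 + 5.58) / 7 = 47.8700 / 7 = 6.8386
UCL_R = D₄·R̄ = 2.004 × 6.8386 = 13.7045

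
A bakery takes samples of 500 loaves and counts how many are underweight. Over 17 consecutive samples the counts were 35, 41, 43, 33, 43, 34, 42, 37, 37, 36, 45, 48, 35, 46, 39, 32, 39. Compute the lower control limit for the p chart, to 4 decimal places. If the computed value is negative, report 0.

0.0422

p̄ = Σdᵢ / (k·n) = 665 / (17 × 500) = 0.07824
LCL = p̄ − 3·√(p̄(1−p̄)/n) = 0.07824 − 3 × 0.01201 = 0.04221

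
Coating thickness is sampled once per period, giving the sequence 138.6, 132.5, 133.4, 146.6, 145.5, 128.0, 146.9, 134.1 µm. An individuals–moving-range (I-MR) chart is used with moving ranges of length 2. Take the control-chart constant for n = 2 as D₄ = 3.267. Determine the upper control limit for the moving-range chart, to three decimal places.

Moving ranges: 6.1, 0.9, 13.2, 1.1, 17.5, 18.9, 12.8; M̄R̄ = 70.5000 / 7 = 10.0714
UCL_MR = D₄·M̄R̄ = 3.267 × 10.0714 = 32.9034

32.903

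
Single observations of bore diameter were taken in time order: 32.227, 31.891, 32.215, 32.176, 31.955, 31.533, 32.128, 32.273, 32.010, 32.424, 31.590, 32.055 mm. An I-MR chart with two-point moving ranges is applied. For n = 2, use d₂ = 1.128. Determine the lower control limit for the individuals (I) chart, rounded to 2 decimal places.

X̄ = (32.227 + 31.891 + 32.215 + 32.176 + 31.955 + 31.533 + 32.128 + 32.273 + 32.010 + 32.424 + 31.590 + 32.055) / 12 = 32.0397
Moving ranges: 0.336, 0.324, 0.039, 0.221, 0.422, 0.595, 0.145, 0.263, 0.414, 0.834, 0.465; M̄R̄ = 4.0580 / 11 = 0.3689
LCL = X̄ − 3·M̄R̄/d₂ = 32.0397 − 3 × 0.3689 / 1.128 = 31.0586

31.06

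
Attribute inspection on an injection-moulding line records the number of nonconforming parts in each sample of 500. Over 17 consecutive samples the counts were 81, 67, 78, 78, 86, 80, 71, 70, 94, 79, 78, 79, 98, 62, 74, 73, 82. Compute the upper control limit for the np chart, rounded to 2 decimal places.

p̄ = Σdᵢ / (k·n) = 1330 / (17 × 500) = 0.15647
UCL = np̄ + 3·√(np̄(1−p̄)) = 78.2353 + 3 × √(78.2353×0.84353) = 78.2353 + 3 × 8.1237 = 102.6063

102.61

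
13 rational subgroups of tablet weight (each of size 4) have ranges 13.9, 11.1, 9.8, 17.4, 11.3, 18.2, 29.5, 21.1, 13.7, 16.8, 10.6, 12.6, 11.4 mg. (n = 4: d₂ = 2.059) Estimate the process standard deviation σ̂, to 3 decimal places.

7.375

R̄ = (13.9 + 11.1 + 9.8 + 17.4 + 11.3 + 18.2 + 29.5 + 21.1 + 13.7 + 16.8 + 10.6 + 12.6 + 11.4) / 13 = 15.1846
σ̂ = R̄ / d₂ = 15.1846 / 2.059 = 7.3748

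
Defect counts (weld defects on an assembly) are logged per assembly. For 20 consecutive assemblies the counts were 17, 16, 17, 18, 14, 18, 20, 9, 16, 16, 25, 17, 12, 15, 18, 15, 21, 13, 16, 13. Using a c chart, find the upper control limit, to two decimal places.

28.41

c̄ = (17 + 16 + 17 + 18 + 14 + 18 + 20 + 9 + 16 + 16 + 25 + 17 + 12 + 15 + 18 + 15 + 21 + 13 + 16 + 13) / 20 = 326 / 20 = 16.3000
UCL = c̄ + 3√c̄ = 16.3000 + 3 × √16.3000 = 16.3000 + 3 × 4.0373 = 28.4120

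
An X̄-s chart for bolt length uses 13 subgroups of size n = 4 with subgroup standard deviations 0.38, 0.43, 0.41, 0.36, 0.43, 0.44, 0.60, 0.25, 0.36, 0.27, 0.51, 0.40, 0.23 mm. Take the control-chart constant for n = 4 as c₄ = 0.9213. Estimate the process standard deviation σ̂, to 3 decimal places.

0.423

s̄ = (0.38 + 0.43 + 0.41 + 0.36 + 0.43 + 0.44 + 0.60 + 0.25 + 0.36 + 0.27 + 0.51 + 0.40 + 0.23) / 13 = 0.3900
σ̂ = s̄ / c₄ = 0.3900 / 0.9213 = 0.4233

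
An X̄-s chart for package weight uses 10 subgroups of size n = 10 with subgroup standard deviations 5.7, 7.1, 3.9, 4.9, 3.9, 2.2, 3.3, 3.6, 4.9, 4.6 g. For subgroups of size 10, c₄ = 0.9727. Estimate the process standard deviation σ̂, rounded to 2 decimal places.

4.53

s̄ = (5.7 + 7.1 + 3.9 + 4.9 + 3.9 + 2.2 + 3.3 + 3.6 + 4.9 + 4.6) / 10 = 4.4100
σ̂ = s̄ / c₄ = 4.4100 / 0.9727 = 4.5338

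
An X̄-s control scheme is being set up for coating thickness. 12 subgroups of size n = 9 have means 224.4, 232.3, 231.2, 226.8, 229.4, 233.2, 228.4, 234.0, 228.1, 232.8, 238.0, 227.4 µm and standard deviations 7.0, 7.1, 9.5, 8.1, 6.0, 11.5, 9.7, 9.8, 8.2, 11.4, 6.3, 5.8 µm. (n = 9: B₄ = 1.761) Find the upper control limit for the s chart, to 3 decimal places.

14.734

s̄ = (7.0 + 7.1 + 9.5 + 8.1 + 6.0 + 11.5 + 9.7 + 9.8 + 8.2 + 11.4 + 6.3 + 5.8) / 12 = 8.3667
UCL_s = B₄·s̄ = 1.761 × 8.3667 = 14.7337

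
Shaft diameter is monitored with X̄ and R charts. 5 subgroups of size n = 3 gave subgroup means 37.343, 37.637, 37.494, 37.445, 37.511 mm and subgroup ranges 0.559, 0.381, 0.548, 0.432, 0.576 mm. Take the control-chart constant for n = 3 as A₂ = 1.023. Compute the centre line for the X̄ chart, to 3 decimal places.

X̄̄ = (37.343 + 37.637 + 37.494 + 37.445 + 37.511) / 5 = 187.4300 / 5 = 37.4860
CL = X̄̄ = 37.4860

37.486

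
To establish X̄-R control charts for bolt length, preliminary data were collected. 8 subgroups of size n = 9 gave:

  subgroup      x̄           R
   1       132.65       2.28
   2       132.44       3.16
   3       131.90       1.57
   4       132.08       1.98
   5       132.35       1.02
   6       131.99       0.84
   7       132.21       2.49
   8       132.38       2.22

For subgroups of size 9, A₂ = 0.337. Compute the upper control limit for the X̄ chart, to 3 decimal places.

X̄̄ = (132.65 + 132.44 + 131.90 + 132.08 + 132.35 + 131.99 + 132.21 + 132.38) / 8 = 1058.0000 / 8 = 132.2500
R̄ = (2.28 + 3.16 + 1.57 + 1.98 + 1.02 + 0.84 + 2.49 + 2.22) / 8 = 15.5600 / 8 = 1.9450
UCL = X̄̄ + A₂·R̄ = 132.2500 + 0.337 × 1.9450 = 132.9055

132.905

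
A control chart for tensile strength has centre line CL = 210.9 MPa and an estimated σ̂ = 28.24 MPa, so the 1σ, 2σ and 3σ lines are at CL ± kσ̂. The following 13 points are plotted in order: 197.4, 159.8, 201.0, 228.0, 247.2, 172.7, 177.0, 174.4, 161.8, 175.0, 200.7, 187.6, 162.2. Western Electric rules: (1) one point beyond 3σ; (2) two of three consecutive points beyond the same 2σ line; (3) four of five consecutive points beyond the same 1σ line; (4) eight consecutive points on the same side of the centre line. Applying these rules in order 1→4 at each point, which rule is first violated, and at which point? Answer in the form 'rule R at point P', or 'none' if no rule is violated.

Zone of each point (C = within 1σ̂, B = 1σ̂–2σ̂, A = 2σ̂–3σ̂, * = beyond 3σ̂; sign = side of CL): 1:-C, 2:-B, 3:-C, 4:+C, 5:+B, 6:-B, 7:-B, 8:-B, 9:-B, 10:-B, 11:-C, 12:-C, 13:-B
Rule 3 (four of five consecutive points beyond the same 1σ limit) is satisfied at point 9.

rule 3 at point 9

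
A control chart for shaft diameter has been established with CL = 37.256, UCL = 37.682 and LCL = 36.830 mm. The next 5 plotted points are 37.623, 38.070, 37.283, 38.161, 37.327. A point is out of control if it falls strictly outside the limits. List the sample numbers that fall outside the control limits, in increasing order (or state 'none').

Compare each point to [36.830, 37.682]: sample 2 = 38.070 > UCL; sample 4 = 38.161 > UCL.

2, 4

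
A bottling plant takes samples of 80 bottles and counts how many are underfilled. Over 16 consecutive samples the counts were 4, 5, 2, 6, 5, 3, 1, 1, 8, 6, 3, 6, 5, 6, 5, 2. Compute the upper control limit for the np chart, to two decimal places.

10.27

p̄ = Σdᵢ / (k·n) = 68 / (16 × 80) = 0.05312
UCL = np̄ + 3·√(np̄(1−p̄)) = 4.2500 + 3 × √(4.2500×0.94688) = 4.2500 + 3 × 2.0060 = 10.2681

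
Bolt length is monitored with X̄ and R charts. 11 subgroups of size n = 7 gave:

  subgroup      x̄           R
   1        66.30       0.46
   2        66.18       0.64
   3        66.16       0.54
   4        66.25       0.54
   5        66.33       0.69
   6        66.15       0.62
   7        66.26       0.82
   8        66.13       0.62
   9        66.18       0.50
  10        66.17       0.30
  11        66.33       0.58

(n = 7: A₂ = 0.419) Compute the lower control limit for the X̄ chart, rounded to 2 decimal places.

65.98

X̄̄ = (66.30 + 66.18 + 66.16 + 66.25 + 66.33 + 66.15 + 66.26 + 66.13 + 66.18 + 66.17 + 66.33) / 11 = 728.4400 / 11 = 66.2218
R̄ = (0.46 + 0.64 + 0.54 + 0.54 + 0.69 + 0.62 + 0.82 + 0.62 + 0.50 + 0.30 + 0.58) / 11 = 6.3100 / 11 = 0.5736
LCL = X̄̄ − A₂·R̄ = 66.2218 − 0.419 × 0.5736 = 65.9815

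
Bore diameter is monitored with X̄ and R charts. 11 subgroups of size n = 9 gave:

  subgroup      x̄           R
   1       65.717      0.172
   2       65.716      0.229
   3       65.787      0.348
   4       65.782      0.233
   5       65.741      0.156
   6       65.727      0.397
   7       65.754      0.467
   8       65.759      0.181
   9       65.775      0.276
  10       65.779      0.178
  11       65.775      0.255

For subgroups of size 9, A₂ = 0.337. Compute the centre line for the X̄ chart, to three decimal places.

X̄̄ = (65.717 + 65.716 + 65.787 + 65.782 + 65.741 + 65.727 + 65.754 + 65.759 + 65.775 + 65.779 + 65.775) / 11 = 723.3120 / 11 = 65.7556
CL = X̄̄ = 65.7556

65.756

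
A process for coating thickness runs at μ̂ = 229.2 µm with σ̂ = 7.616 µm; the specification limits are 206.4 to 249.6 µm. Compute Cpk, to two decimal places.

Cpu = (USL − μ̂) / (3σ̂) = (249.6 − 229.2) / (3 × 7.616) = 0.8929; Cpl = (μ̂ − LSL) / (3σ̂) = (229.2 − 206.4) / (3 × 7.616) = 0.9979; Cpk = min(Cpu, Cpl) = 0.8929

0.89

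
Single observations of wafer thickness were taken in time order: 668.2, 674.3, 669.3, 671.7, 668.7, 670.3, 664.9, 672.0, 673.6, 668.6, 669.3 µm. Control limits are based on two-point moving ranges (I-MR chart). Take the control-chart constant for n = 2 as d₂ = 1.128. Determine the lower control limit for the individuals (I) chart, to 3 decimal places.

X̄ = (668.2 + 674.3 + 669.3 + 671.7 + 668.7 + 670.3 + 664.9 + 672.0 + 673.6 + 668.6 + 669.3) / 11 = 670.0818
Moving ranges: 6.1, 5.0, 2.4, 3.0, 1.6, 5.4, 7.1, 1.6, 5.0, 0.7; M̄R̄ = 37.9000 / 10 = 3.7900
LCL = X̄ − 3·M̄R̄/d₂ = 670.0818 − 3 × 3.7900 / 1.128 = 660.0020

660.002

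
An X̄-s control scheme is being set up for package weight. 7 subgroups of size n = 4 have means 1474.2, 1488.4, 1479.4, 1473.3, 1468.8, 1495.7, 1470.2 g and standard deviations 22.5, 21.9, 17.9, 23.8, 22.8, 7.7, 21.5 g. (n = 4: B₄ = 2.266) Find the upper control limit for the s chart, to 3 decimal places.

s̄ = (22.5 + 21.9 + 17.9 + 23.8 + 22.8 + 7.7 + 21.5) / 7 = 19.7286
UCL_s = B₄·s̄ = 2.266 × 19.7286 = 44.7049

44.705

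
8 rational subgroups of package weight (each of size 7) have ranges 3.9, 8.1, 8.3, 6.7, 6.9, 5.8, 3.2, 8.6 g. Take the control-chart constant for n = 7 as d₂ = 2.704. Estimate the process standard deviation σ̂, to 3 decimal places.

R̄ = (3.9 + 8.1 + 8.3 + 6.7 + 6.9 + 5.8 + 3.2 + 8.6) / 8 = 6.4375
σ̂ = R̄ / d₂ = 6.4375 / 2.704 = 2.3807

2.381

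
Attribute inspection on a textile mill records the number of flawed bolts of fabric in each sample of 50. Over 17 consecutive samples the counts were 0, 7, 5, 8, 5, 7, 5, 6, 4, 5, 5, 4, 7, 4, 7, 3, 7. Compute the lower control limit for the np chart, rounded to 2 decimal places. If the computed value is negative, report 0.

0.00

p̄ = Σdᵢ / (k·n) = 89 / (17 × 50) = 0.10471
LCL = np̄ − 3·√(np̄(1−p̄)) = 5.2353 − 3 × 2.1650 = -1.2596 → 0 (negative, so LCL = 0)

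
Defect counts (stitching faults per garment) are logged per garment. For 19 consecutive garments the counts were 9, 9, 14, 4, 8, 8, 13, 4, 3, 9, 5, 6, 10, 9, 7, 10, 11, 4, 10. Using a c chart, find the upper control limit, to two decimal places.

16.57

c̄ = (9 + 9 + 14 + 4 + 8 + 8 + 13 + 4 + 3 + 9 + 5 + 6 + 10 + 9 + 7 + 10 + 11 + 4 + 10) / 19 = 153 / 19 = 8.0526
UCL = c̄ + 3√c̄ = 8.0526 + 3 × √8.0526 = 8.0526 + 3 × 2.8377 = 16.5658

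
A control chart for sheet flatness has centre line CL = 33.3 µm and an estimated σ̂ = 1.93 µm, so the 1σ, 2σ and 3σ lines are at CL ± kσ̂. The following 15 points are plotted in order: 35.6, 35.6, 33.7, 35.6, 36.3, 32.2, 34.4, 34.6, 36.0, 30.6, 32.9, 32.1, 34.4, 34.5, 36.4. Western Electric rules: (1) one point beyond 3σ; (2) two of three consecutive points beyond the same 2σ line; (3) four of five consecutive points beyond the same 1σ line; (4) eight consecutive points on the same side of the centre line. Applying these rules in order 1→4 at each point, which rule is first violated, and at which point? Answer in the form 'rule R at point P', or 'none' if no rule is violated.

rule 3 at point 5

Zone of each point (C = within 1σ̂, B = 1σ̂–2σ̂, A = 2σ̂–3σ̂, * = beyond 3σ̂; sign = side of CL): 1:+B, 2:+B, 3:+C, 4:+B, 5:+B, 6:-C, 7:+C, 8:+C, 9:+B, 10:-B, 11:-C, 12:-C, 13:+C, 14:+C, 15:+B
Rule 3 (four of five consecutive points beyond the same 1σ limit) is satisfied at point 5.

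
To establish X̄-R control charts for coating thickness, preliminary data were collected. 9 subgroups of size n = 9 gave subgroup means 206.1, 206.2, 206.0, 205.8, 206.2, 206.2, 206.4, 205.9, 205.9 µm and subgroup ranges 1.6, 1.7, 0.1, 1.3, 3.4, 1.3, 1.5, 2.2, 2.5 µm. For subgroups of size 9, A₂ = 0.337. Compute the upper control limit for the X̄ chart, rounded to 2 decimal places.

206.66

X̄̄ = (206.1 + 206.2 + 206.0 + 205.8 + 206.2 + 206.2 + 206.4 + 205.9 + 205.9) / 9 = 1854.7000 / 9 = 206.0778
R̄ = (1.6 + 1.7 + 0.1 + 1.3 + 3.4 + 1.3 + 1.5 + 2.2 + 2.5) / 9 = 15.6000 / 9 = 1.7333
UCL = X̄̄ + A₂·R̄ = 206.0778 + 0.337 × 1.7333 = 206.6619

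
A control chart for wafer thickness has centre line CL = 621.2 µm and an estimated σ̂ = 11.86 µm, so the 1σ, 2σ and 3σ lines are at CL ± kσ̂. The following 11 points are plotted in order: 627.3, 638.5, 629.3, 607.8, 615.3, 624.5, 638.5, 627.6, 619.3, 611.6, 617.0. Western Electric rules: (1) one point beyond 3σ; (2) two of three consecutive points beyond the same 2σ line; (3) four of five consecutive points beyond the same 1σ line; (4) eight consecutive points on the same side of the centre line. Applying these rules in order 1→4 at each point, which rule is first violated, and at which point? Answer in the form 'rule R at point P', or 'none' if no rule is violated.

Zone of each point (C = within 1σ̂, B = 1σ̂–2σ̂, A = 2σ̂–3σ̂, * = beyond 3σ̂; sign = side of CL): 1:+C, 2:+B, 3:+C, 4:-B, 5:-C, 6:+C, 7:+B, 8:+C, 9:-C, 10:-C, 11:-C
No rule fires across all 11 points.

none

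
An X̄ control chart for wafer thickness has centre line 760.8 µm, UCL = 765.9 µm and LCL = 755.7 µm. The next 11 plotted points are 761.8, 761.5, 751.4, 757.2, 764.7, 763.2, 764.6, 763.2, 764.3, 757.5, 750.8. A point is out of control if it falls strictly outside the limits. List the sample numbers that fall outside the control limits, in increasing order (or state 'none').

3, 11

Compare each point to [755.7, 765.9]: sample 3 = 751.4 < LCL; sample 11 = 750.8 < LCL.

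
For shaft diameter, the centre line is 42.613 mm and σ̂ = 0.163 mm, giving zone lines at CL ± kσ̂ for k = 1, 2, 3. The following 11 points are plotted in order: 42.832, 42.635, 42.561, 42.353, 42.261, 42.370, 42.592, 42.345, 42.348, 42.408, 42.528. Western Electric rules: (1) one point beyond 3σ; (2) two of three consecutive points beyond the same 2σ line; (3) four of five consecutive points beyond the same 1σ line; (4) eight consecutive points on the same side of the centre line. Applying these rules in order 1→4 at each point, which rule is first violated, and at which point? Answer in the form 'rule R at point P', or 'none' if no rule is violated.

rule 3 at point 8

Zone of each point (C = within 1σ̂, B = 1σ̂–2σ̂, A = 2σ̂–3σ̂, * = beyond 3σ̂; sign = side of CL): 1:+B, 2:+C, 3:-C, 4:-B, 5:-A, 6:-B, 7:-C, 8:-B, 9:-B, 10:-B, 11:-C
Rule 3 (four of five consecutive points beyond the same 1σ limit) is satisfied at point 8.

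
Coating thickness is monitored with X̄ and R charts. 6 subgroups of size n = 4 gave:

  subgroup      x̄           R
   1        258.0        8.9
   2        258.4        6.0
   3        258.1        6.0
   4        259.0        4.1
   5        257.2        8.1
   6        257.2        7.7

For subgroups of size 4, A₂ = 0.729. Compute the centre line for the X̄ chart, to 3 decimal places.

257.983

X̄̄ = (258.0 + 258.4 + 258.1 + 259.0 + 257.2 + 257.2) / 6 = 1547.9000 / 6 = 257.9833
CL = X̄̄ = 257.9833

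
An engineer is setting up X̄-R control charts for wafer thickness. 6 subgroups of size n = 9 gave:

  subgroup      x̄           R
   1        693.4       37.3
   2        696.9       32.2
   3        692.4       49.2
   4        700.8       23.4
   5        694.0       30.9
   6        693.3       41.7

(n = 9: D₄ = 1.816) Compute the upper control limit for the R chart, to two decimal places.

R̄ = (37.3 + 32.2 + 49.2 + 23.4 + 30.9 + 41.7) / 6 = 214.7000 / 6 = 35.7833
UCL_R = D₄·R̄ = 1.816 × 35.7833 = 64.9825

64.98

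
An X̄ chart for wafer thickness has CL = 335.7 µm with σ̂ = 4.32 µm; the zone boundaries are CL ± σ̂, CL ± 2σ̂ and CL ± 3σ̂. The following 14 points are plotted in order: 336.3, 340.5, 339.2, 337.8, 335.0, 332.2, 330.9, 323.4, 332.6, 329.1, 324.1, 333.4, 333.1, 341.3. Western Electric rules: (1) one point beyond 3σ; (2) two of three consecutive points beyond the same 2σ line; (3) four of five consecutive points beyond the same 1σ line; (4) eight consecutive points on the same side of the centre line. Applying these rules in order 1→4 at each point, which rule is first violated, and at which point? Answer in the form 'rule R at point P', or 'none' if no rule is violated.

rule 3 at point 11

Zone of each point (C = within 1σ̂, B = 1σ̂–2σ̂, A = 2σ̂–3σ̂, * = beyond 3σ̂; sign = side of CL): 1:+C, 2:+B, 3:+C, 4:+C, 5:-C, 6:-C, 7:-B, 8:-A, 9:-C, 10:-B, 11:-A, 12:-C, 13:-C, 14:+B
Rule 3 (four of five consecutive points beyond the same 1σ limit) is satisfied at point 11.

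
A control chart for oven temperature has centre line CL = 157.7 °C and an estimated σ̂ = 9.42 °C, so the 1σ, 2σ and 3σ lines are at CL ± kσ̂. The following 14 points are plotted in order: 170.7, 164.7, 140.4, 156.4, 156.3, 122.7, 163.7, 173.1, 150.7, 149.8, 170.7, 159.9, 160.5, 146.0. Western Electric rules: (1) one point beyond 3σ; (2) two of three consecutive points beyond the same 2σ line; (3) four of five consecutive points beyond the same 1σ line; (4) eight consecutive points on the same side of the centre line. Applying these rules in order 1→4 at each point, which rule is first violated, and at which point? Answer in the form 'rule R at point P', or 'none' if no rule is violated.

rule 1 at point 6

Zone of each point (C = within 1σ̂, B = 1σ̂–2σ̂, A = 2σ̂–3σ̂, * = beyond 3σ̂; sign = side of CL): 1:+B, 2:+C, 3:-B, 4:-C, 5:-C, 6:-*, 7:+C, 8:+B, 9:-C, 10:-C, 11:+B, 12:+C, 13:+C, 14:-B
Rule 1 (one point beyond the 3σ limits) is satisfied at point 6.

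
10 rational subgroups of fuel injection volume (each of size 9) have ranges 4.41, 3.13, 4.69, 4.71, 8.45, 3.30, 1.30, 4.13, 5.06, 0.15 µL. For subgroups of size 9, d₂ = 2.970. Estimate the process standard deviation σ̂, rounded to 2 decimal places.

1.32

R̄ = (4.41 + 3.13 + 4.69 + 4.71 + 8.45 + 3.30 + 1.30 + 4.13 + 5.06 + 0.15) / 10 = 3.9330
σ̂ = R̄ / d₂ = 3.9330 / 2.970 = 1.3242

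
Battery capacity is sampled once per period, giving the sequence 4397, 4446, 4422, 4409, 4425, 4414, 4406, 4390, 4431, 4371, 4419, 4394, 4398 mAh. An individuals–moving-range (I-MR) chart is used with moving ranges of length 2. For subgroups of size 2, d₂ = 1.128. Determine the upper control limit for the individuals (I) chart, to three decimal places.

X̄ = (4397 + 4446 + 4422 + 4409 + 4425 + 4414 + 4406 + 4390 + 4431 + 4371 + 4419 + 4394 + 4398) / 13 = 4409.3846
Moving ranges: 49, 24, 13, 16, 11, 8, 16, 41, 60, 48, 25, 4; M̄R̄ = 315.0000 / 12 = 26.2500
UCL = X̄ + 3·M̄R̄/d₂ = 4409.3846 + 3 × 26.2500 / 1.128 = 4479.1984

4479.198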